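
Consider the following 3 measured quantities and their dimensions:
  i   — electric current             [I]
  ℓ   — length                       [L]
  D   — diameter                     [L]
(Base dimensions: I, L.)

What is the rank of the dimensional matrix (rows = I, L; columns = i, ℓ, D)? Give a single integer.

2

Exponent matrix [I,L] × [i,ℓ,D]:
  I: [ 1  0  0]
  L: [ 0  1  1]
RREF → pivots at {i,ℓ} ⇒ r = 2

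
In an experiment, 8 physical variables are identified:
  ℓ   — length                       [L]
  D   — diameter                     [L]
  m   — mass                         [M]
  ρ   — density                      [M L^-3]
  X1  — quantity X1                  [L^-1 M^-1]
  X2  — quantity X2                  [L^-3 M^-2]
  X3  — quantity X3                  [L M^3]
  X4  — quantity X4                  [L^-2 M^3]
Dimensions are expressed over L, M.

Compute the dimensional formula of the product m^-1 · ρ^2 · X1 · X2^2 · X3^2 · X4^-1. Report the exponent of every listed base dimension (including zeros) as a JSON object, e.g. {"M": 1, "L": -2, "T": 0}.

Dimensional matrix (L×M by ℓ×D×m×ρ×X1×X2×X3×X4):
  L: [ 1  1  0 -3 -1 -3  1 -2]
  M: [ 0  0  1  1 -1 -2  3  3]
  [L]: (-1)·0+(2)·-3+(1)·-1+(2)·-3+(2)·1+(-1)·-2 = -9
  [M]: (-1)·1+(2)·1+(1)·-1+(2)·-2+(2)·3+(-1)·3 = -1
⇒ L^-9 M^-1

{"L": -9, "M": -1}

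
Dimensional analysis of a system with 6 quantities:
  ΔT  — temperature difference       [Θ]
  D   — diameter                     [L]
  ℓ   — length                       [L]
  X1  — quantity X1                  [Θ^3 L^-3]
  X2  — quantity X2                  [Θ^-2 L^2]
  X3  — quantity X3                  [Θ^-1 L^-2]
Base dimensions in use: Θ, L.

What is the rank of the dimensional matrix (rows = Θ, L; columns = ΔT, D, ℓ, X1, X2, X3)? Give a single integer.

2

Write exponents as rows Θ,L / cols ΔT,D,ℓ,X1,X2,X3:
  Θ: [ 1  0  0  3 -2 -1]
  L: [ 0  1  1 -3  2 -2]
Echelon form has 2 nonzero rows (pivots: ΔT,D)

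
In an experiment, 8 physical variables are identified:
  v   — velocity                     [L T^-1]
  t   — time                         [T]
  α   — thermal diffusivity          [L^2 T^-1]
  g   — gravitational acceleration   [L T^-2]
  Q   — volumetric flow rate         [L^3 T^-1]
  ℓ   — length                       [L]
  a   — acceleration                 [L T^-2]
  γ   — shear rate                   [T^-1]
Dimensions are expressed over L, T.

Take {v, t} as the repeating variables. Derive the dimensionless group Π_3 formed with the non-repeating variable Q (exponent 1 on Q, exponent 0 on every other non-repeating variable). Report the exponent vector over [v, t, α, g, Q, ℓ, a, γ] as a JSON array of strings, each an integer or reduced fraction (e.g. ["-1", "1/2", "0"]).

["-3", "-2", "0", "0", "1", "0", "0", "0"]

Exponent matrix [L,T] × [v,t,α,g,Q,ℓ,a,γ]:
  L: [ 1  0  2  1  3  1  1  0]
  T: [-1  1 -1 -2 -1  0 -2 -1]
Row reduction gives pivot columns v,t; rank = 2
Repeat: v,t; free: α,g,Q,ℓ,a,γ
RREF:
  r0: [   1    0    2    1    3    1    1    0]
  r1: [   0    1    1   -1    2    1   -1   -1]
Fix exponent of Q at 1, α at 0, g at 0, ℓ at 0, a at 0, γ at 0; solve each RREF row for its pivot's exponent:
  r0: exp(v) + (3)·1 = 0 ⇒ exp(v) = -3
  r1: exp(t) + (2)·1 = 0 ⇒ exp(t) = -2
Π_3 = v^-3 · t^-2 · Q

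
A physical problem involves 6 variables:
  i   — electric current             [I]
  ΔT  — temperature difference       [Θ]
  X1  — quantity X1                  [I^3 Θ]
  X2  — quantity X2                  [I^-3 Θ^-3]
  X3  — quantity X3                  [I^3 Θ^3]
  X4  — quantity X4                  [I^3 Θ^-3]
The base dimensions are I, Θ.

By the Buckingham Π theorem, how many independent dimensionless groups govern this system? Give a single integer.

4

Exponent matrix [I,Θ] × [i,ΔT,X1,X2,X3,X4]:
  I: [ 1  0  3 -3  3  3]
  Θ: [ 0  1  1 -3  3 -3]
Row reduction gives pivot columns i,ΔT; rank = 2
n=6, r=2 ⇒ 4 dimensionless groups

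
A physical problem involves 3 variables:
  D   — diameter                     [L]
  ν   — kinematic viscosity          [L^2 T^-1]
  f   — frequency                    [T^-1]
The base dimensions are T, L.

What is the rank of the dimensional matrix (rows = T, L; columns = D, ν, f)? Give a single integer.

2

Write exponents as rows T,L / cols D,ν,f:
  T: [ 0 -1 -1]
  L: [ 1  2  0]
Row reduction gives pivot columns D,ν; rank = 2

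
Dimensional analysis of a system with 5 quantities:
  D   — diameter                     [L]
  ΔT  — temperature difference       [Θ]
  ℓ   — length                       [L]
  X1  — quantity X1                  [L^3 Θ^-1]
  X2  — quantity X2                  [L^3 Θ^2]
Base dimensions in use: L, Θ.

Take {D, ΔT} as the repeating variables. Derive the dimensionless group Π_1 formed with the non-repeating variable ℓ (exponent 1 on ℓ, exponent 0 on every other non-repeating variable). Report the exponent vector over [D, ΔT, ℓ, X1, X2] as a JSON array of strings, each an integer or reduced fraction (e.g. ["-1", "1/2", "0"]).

["-1", "0", "1", "0", "0"]

Dimensional matrix (L×Θ by D×ΔT×ℓ×X1×X2):
  L: [ 1  0  1  3  3]
  Θ: [ 0  1  0 -1  2]
Row reduction gives pivot columns D,ΔT; rank = 2
Pivot set = {D,ΔT}, free = {ℓ,X1,X2}
RREF:
  r0: [   1    0    1    3    3]
  r1: [   0    1    0   -1    2]
Fix exponent of ℓ at 1, X1 at 0, X2 at 0; solve each RREF row for its pivot's exponent:
  r0: exp(D) + (1)·1 = 0 ⇒ exp(D) = -1
  r1: exp(ΔT) + (0)·1 = 0 ⇒ exp(ΔT) = 0
Π_1 = D^-1 · ℓ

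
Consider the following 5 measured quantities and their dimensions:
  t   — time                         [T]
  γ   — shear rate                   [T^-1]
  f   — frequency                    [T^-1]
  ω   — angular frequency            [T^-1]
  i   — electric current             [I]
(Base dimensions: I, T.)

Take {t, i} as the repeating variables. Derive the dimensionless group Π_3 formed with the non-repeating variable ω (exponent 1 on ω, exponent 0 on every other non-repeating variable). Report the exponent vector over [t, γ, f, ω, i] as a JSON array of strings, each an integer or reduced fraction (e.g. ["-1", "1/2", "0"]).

["1", "0", "0", "1", "0"]

Write exponents as rows I,T / cols t,γ,f,ω,i:
  I: [ 0  0  0  0  1]
  T: [ 1 -1 -1 -1  0]
RREF → pivots at {t,i} ⇒ r = 2
Pivot set = {t,i}, free = {γ,f,ω}
RREF:
  r0: [   1   -1   -1   -1    0]
  r1: [   0    0    0    0    1]
Fix exponent of ω at 1, γ at 0, f at 0; solve each RREF row for its pivot's exponent:
  r0: exp(t) + (-1)·1 = 0 ⇒ exp(t) = 1
  r1: exp(i) + (0)·1 = 0 ⇒ exp(i) = 0
Π_3 = t · ω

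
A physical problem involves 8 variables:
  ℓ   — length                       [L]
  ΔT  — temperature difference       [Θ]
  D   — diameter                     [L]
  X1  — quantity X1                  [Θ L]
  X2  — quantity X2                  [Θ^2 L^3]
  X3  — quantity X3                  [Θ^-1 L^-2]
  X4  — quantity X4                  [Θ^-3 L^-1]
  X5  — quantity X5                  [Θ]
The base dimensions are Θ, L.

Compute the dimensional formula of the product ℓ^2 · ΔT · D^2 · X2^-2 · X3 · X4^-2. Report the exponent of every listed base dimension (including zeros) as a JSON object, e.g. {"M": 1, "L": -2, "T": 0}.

Dimensional matrix (Θ×L by ℓ×ΔT×D×X1×X2×X3×X4×X5):
  Θ: [ 0  1  0  1  2 -1 -3  1]
  L: [ 1  0  1  1  3 -2 -1  0]
  [Θ]: (2)·0+(1)·1+(2)·0+(-2)·2+(1)·-1+(-2)·-3 = 2
  [L]: (2)·1+(1)·0+(2)·1+(-2)·3+(1)·-2+(-2)·-1 = -2
⇒ Θ^2 L^-2

{"Θ": 2, "L": -2}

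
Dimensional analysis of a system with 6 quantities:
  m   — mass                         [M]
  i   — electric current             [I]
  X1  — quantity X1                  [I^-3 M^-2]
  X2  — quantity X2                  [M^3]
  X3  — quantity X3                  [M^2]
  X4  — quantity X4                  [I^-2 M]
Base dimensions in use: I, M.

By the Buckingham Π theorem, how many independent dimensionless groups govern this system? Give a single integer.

4

Write exponents as rows I,M / cols m,i,X1,X2,X3,X4:
  I: [ 0  1 -3  0  0 -2]
  M: [ 1  0 -2  3  2  1]
Echelon form has 2 nonzero rows (pivots: m,i)
Π count = n − r = 6 − 2 = 4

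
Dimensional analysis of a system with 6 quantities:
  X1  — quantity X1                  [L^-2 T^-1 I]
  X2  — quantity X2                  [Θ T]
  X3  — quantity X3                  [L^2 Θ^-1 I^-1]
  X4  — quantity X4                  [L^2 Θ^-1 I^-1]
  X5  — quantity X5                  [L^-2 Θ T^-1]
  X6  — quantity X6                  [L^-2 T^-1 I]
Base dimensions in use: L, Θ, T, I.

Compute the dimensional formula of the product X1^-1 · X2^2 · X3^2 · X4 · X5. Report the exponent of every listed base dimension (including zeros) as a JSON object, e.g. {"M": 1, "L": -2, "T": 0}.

Exponent matrix [L,Θ,T,I] × [X1,X2,X3,X4,X5,X6]:
  L: [-2  0  2  2 -2 -2]
  Θ: [ 0  1 -1 -1  1  0]
  T: [-1  1  0  0 -1 -1]
  I: [ 1  0 -1 -1  0  1]
  [L]: (-1)·-2+(2)·0+(2)·2+(1)·2+(1)·-2 = 6
  [Θ]: (-1)·0+(2)·1+(2)·-1+(1)·-1+(1)·1 = 0
  [T]: (-1)·-1+(2)·1+(2)·0+(1)·0+(1)·-1 = 2
  [I]: (-1)·1+(2)·0+(2)·-1+(1)·-1+(1)·0 = -4
⇒ L^6 T^2 I^-4

{"L": 6, "Θ": 0, "T": 2, "I": -4}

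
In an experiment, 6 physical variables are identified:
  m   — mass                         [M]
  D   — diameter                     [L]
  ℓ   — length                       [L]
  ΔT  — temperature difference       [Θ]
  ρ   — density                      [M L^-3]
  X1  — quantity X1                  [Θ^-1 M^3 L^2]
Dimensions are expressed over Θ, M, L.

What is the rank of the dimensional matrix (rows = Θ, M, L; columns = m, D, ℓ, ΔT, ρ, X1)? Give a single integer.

Exponent matrix [Θ,M,L] × [m,D,ℓ,ΔT,ρ,X1]:
  Θ: [ 0  0  0  1  0 -1]
  M: [ 1  0  0  0  1  3]
  L: [ 0  1  1  0 -3  2]
Row reduction gives pivot columns m,D,ΔT; rank = 3

3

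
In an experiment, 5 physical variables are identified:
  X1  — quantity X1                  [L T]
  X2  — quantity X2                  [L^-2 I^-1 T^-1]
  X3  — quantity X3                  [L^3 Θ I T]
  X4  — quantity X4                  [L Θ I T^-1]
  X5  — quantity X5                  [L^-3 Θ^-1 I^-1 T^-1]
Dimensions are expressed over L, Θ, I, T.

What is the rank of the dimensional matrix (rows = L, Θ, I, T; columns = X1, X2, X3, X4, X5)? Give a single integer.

Write exponents as rows L,Θ,I,T / cols X1,X2,X3,X4,X5:
  L: [ 1 -2  3  1 -3]
  Θ: [ 0  0  1  1 -1]
  I: [ 0 -1  1  1 -1]
  T: [ 1 -1  1 -1 -1]
RREF → pivots at {X1,X2,X3} ⇒ r = 3

3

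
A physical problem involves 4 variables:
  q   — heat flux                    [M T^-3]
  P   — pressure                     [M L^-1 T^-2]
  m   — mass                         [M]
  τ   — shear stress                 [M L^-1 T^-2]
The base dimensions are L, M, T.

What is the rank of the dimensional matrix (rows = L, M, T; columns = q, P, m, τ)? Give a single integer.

3

Write exponents as rows L,M,T / cols q,P,m,τ:
  L: [ 0 -1  0 -1]
  M: [ 1  1  1  1]
  T: [-3 -2  0 -2]
Row reduction gives pivot columns q,P,m; rank = 3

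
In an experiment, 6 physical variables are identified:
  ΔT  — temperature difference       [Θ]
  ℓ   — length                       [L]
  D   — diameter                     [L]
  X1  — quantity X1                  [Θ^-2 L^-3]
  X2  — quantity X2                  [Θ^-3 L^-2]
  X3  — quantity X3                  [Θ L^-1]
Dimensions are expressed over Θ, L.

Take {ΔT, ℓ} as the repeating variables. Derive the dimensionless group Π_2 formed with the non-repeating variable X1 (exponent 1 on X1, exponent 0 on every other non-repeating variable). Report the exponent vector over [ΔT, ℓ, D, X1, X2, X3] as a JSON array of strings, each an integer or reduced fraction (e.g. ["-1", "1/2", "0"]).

["2", "3", "0", "1", "0", "0"]

Write exponents as rows Θ,L / cols ΔT,ℓ,D,X1,X2,X3:
  Θ: [ 1  0  0 -2 -3  1]
  L: [ 0  1  1 -3 -2 -1]
Row reduction gives pivot columns ΔT,ℓ; rank = 2
Pivot set = {ΔT,ℓ}, free = {D,X1,X2,X3}
RREF:
  r0: [   1    0    0   -2   -3    1]
  r1: [   0    1    1   -3   -2   -1]
Fix exponent of X1 at 1, D at 0, X2 at 0, X3 at 0; solve each RREF row for its pivot's exponent:
  r0: exp(ΔT) + (-2)·1 = 0 ⇒ exp(ΔT) = 2
  r1: exp(ℓ) + (-3)·1 = 0 ⇒ exp(ℓ) = 3
Π_2 = ΔT^2 · ℓ^3 · X1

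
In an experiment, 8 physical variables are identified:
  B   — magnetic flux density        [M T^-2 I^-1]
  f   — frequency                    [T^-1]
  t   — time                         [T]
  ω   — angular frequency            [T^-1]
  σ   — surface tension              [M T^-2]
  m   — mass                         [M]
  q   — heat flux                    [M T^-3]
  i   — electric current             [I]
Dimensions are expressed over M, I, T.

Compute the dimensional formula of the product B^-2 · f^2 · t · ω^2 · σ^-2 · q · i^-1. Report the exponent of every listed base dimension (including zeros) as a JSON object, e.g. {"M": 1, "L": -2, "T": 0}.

Dimensional matrix (M×I×T by B×f×t×ω×σ×m×q×i):
  M: [ 1  0  0  0  1  1  1  0]
  I: [-1  0  0  0  0  0  0  1]
  T: [-2 -1  1 -1 -2  0 -3  0]
  [M]: (-2)·1+(2)·0+(1)·0+(2)·0+(-2)·1+(1)·1+(-1)·0 = -3
  [I]: (-2)·-1+(2)·0+(1)·0+(2)·0+(-2)·0+(1)·0+(-1)·1 = 1
  [T]: (-2)·-2+(2)·-1+(1)·1+(2)·-1+(-2)·-2+(1)·-3+(-1)·0 = 2
⇒ M^-3 I T^2

{"M": -3, "I": 1, "T": 2}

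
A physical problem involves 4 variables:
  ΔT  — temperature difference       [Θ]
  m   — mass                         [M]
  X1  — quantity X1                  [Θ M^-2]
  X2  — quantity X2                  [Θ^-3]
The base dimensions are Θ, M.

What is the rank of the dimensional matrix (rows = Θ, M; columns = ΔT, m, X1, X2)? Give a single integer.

Dimensional matrix (Θ×M by ΔT×m×X1×X2):
  Θ: [ 1  0  1 -3]
  M: [ 0  1 -2  0]
Echelon form has 2 nonzero rows (pivots: ΔT,m)

2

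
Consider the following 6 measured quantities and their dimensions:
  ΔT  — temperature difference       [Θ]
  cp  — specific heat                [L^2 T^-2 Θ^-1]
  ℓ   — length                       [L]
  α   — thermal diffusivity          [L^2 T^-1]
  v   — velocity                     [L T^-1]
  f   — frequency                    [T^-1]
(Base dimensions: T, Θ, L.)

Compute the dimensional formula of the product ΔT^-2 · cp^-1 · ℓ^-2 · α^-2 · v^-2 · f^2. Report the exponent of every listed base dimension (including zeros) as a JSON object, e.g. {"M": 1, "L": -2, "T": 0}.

{"T": 4, "Θ": -1, "L": -10}

Exponent matrix [T,Θ,L] × [ΔT,cp,ℓ,α,v,f]:
  T: [ 0 -2  0 -1 -1 -1]
  Θ: [ 1 -1  0  0  0  0]
  L: [ 0  2  1  2  1  0]
  [T]: (-2)·0+(-1)·-2+(-2)·0+(-2)·-1+(-2)·-1+(2)·-1 = 4
  [Θ]: (-2)·1+(-1)·-1+(-2)·0+(-2)·0+(-2)·0+(2)·0 = -1
  [L]: (-2)·0+(-1)·2+(-2)·1+(-2)·2+(-2)·1+(2)·0 = -10
⇒ T^4 Θ^-1 L^-10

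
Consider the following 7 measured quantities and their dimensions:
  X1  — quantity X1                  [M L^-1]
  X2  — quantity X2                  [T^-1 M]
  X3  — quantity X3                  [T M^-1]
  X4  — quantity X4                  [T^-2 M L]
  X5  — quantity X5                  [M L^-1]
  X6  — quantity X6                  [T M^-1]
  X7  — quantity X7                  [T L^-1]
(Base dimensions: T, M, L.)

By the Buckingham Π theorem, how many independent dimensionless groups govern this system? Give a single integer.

Dimensional matrix (T×M×L by X1×X2×X3×X4×X5×X6×X7):
  T: [ 0 -1  1 -2  0  1  1]
  M: [ 1  1 -1  1  1 -1  0]
  L: [-1  0  0  1 -1  0 -1]
Echelon form has 2 nonzero rows (pivots: X1,X2)
7 vars − rank 2 = 5 Π groups

5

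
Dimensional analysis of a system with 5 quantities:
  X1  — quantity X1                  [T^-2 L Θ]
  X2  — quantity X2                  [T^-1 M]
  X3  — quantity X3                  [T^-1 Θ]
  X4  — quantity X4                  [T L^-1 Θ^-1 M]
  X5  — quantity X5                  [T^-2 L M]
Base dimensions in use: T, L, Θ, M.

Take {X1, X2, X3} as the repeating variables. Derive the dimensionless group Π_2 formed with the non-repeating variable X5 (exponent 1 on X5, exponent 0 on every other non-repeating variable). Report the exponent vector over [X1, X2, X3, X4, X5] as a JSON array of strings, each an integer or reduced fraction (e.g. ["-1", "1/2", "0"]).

["-1", "-1", "1", "0", "1"]

Dimensional matrix (T×L×Θ×M by X1×X2×X3×X4×X5):
  T: [-2 -1 -1  1 -2]
  L: [ 1  0  0 -1  1]
  Θ: [ 1  0  1 -1  0]
  M: [ 0  1  0  1  1]
Echelon form has 3 nonzero rows (pivots: X1,X2,X3)
Repeat: X1,X2,X3; free: X4,X5
RREF:
  r0: [   1    0    0   -1    1]
  r1: [   0    1    0    1    1]
  r2: [   0    0    1    0   -1]
  r3: [   0    0    0    0    0]
Fix exponent of X5 at 1, X4 at 0; solve each RREF row for its pivot's exponent:
  r0: exp(X1) + (1)·1 = 0 ⇒ exp(X1) = -1
  r1: exp(X2) + (1)·1 = 0 ⇒ exp(X2) = -1
  r2: exp(X3) + (-1)·1 = 0 ⇒ exp(X3) = 1
Π_2 = X1^-1 · X2^-1 · X3 · X5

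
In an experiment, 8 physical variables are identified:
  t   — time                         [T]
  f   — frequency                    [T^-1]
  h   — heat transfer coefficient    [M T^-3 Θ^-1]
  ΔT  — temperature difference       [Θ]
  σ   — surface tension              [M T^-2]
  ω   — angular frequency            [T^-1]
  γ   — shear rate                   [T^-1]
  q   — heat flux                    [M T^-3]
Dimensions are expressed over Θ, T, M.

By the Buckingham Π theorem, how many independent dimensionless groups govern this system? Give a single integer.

Write exponents as rows Θ,T,M / cols t,f,h,ΔT,σ,ω,γ,q:
  Θ: [ 0  0 -1  1  0  0  0  0]
  T: [ 1 -1 -3  0 -2 -1 -1 -3]
  M: [ 0  0  1  0  1  0  0  1]
RREF → pivots at {t,h,ΔT} ⇒ r = 3
n=8, r=3 ⇒ 5 dimensionless groups

5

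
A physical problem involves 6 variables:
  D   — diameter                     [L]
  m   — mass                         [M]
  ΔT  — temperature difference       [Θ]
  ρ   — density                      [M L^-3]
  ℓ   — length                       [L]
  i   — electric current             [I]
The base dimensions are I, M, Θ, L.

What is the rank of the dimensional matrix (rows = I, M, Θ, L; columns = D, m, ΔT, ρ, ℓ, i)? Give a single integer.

4

Dimensional matrix (I×M×Θ×L by D×m×ΔT×ρ×ℓ×i):
  I: [ 0  0  0  0  0  1]
  M: [ 0  1  0  1  0  0]
  Θ: [ 0  0  1  0  0  0]
  L: [ 1  0  0 -3  1  0]
Echelon form has 4 nonzero rows (pivots: D,m,ΔT,i)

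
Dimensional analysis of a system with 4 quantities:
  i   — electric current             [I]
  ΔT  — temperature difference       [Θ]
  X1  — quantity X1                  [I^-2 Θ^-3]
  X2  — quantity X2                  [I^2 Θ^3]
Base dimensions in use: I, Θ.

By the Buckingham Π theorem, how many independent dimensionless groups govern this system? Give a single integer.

2

Write exponents as rows I,Θ / cols i,ΔT,X1,X2:
  I: [ 1  0 -2  2]
  Θ: [ 0  1 -3  3]
RREF → pivots at {i,ΔT} ⇒ r = 2
n=4, r=2 ⇒ 2 dimensionless groups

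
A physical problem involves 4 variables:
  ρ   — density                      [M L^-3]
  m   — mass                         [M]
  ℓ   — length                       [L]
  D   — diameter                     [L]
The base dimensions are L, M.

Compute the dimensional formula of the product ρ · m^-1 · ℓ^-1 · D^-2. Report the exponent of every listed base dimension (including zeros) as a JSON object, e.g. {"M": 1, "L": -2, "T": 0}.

Exponent matrix [L,M] × [ρ,m,ℓ,D]:
  L: [-3  0  1  1]
  M: [ 1  1  0  0]
  [L]: (1)·-3+(-1)·0+(-1)·1+(-2)·1 = -6
  [M]: (1)·1+(-1)·1+(-1)·0+(-2)·0 = 0
⇒ L^-6

{"L": -6, "M": 0}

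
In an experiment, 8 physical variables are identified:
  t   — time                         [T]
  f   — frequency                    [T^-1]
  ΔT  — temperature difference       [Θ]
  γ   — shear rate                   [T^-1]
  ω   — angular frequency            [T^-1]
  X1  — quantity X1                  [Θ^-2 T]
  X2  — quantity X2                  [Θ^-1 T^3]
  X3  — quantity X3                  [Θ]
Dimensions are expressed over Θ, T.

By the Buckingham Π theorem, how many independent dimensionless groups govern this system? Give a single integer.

Exponent matrix [Θ,T] × [t,f,ΔT,γ,ω,X1,X2,X3]:
  Θ: [ 0  0  1  0  0 -2 -1  1]
  T: [ 1 -1  0 -1 -1  1  3  0]
Row reduction gives pivot columns t,ΔT; rank = 2
Π count = n − r = 8 − 2 = 6

6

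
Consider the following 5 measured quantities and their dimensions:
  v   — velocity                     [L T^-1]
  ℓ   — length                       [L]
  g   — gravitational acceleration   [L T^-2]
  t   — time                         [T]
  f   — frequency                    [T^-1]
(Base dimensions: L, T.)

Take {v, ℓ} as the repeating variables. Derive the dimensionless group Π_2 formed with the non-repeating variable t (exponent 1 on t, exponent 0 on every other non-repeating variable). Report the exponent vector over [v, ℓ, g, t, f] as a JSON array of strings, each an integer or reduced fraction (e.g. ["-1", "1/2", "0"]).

Exponent matrix [L,T] × [v,ℓ,g,t,f]:
  L: [ 1  1  1  0  0]
  T: [-1  0 -2  1 -1]
Row reduction gives pivot columns v,ℓ; rank = 2
Repeat: v,ℓ; free: g,t,f
RREF:
  r0: [   1    0    2   -1    1]
  r1: [   0    1   -1    1   -1]
Fix exponent of t at 1, g at 0, f at 0; solve each RREF row for its pivot's exponent:
  r0: exp(v) + (-1)·1 = 0 ⇒ exp(v) = 1
  r1: exp(ℓ) + (1)·1 = 0 ⇒ exp(ℓ) = -1
Π_2 = v · ℓ^-1 · t

["1", "-1", "0", "1", "0"]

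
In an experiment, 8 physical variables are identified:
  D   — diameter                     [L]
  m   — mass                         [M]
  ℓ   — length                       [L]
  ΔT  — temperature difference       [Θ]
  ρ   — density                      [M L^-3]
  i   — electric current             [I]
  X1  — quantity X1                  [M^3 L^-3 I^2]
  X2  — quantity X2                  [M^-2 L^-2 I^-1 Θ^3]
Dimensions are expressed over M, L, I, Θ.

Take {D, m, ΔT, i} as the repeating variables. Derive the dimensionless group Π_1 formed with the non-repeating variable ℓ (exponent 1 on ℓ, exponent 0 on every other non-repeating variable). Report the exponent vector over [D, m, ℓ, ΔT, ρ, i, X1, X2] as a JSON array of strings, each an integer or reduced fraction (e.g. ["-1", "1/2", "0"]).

Write exponents as rows M,L,I,Θ / cols D,m,ℓ,ΔT,ρ,i,X1,X2:
  M: [ 0  1  0  0  1  0  3 -2]
  L: [ 1  0  1  0 -3  0 -3 -2]
  I: [ 0  0  0  0  0  1  2 -1]
  Θ: [ 0  0  0  1  0  0  0  3]
Row reduction gives pivot columns D,m,ΔT,i; rank = 4
Pivot set = {D,m,ΔT,i}, free = {ℓ,ρ,X1,X2}
RREF:
  r0: [   1    0    1    0   -3    0   -3   -2]
  r1: [   0    1    0    0    1    0    3   -2]
  r2: [   0    0    0    1    0    0    0    3]
  r3: [   0    0    0    0    0    1    2   -1]
Fix exponent of ℓ at 1, ρ at 0, X1 at 0, X2 at 0; solve each RREF row for its pivot's exponent:
  r0: exp(D) + (1)·1 = 0 ⇒ exp(D) = -1
  r1: exp(m) + (0)·1 = 0 ⇒ exp(m) = 0
  r2: exp(ΔT) + (0)·1 = 0 ⇒ exp(ΔT) = 0
  r3: exp(i) + (0)·1 = 0 ⇒ exp(i) = 0
Π_1 = D^-1 · ℓ

["-1", "0", "1", "0", "0", "0", "0", "0"]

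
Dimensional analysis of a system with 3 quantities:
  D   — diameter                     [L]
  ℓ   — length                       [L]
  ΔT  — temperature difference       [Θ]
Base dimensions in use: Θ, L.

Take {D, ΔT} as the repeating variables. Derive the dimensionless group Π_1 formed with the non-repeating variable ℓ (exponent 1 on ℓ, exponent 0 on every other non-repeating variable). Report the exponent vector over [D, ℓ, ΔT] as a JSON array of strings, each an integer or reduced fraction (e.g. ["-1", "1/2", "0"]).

Dimensional matrix (Θ×L by D×ℓ×ΔT):
  Θ: [ 0  0  1]
  L: [ 1  1  0]
RREF → pivots at {D,ΔT} ⇒ r = 2
Pivot set = {D,ΔT}, free = {ℓ}
RREF:
  r0: [   1    1    0]
  r1: [   0    0    1]
Fix exponent of ℓ at 1; solve each RREF row for its pivot's exponent:
  r0: exp(D) + (1)·1 = 0 ⇒ exp(D) = -1
  r1: exp(ΔT) + (0)·1 = 0 ⇒ exp(ΔT) = 0
Π_1 = D^-1 · ℓ

["-1", "1", "0"]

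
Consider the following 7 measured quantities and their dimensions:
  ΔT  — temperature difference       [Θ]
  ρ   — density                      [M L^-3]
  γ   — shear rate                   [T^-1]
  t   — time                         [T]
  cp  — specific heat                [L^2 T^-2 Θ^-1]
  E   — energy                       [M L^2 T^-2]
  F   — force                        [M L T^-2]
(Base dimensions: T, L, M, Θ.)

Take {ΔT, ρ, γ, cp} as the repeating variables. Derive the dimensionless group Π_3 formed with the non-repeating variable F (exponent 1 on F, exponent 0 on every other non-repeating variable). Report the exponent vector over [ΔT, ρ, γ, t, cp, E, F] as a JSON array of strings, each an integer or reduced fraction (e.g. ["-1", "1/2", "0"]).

["-2", "-1", "2", "0", "-2", "0", "1"]

Exponent matrix [T,L,M,Θ] × [ΔT,ρ,γ,t,cp,E,F]:
  T: [ 0  0 -1  1 -2 -2 -2]
  L: [ 0 -3  0  0  2  2  1]
  M: [ 0  1  0  0  0  1  1]
  Θ: [ 1  0  0  0 -1  0  0]
Row reduction gives pivot columns ΔT,ρ,γ,cp; rank = 4
Pivot set = {ΔT,ρ,γ,cp}, free = {t,E,F}
RREF:
  r0: [   1    0    0    0    0  5/2    2]
  r1: [   0    1    0    0    0    1    1]
  r2: [   0    0    1   -1    0   -3   -2]
  r3: [   0    0    0    0    1  5/2    2]
Fix exponent of F at 1, t at 0, E at 0; solve each RREF row for its pivot's exponent:
  r0: exp(ΔT) + (2)·1 = 0 ⇒ exp(ΔT) = -2
  r1: exp(ρ) + (1)·1 = 0 ⇒ exp(ρ) = -1
  r2: exp(γ) + (-2)·1 = 0 ⇒ exp(γ) = 2
  r3: exp(cp) + (2)·1 = 0 ⇒ exp(cp) = -2
Π_3 = ΔT^-2 · ρ^-1 · γ^2 · cp^-2 · F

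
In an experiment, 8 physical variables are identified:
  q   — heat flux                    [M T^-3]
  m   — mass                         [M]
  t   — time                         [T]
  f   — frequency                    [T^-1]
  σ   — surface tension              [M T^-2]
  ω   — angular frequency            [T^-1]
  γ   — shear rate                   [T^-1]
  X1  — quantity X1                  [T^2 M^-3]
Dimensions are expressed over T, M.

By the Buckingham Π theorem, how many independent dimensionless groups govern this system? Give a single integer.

Exponent matrix [T,M] × [q,m,t,f,σ,ω,γ,X1]:
  T: [-3  0  1 -1 -2 -1 -1  2]
  M: [ 1  1  0  0  1  0  0 -3]
Echelon form has 2 nonzero rows (pivots: q,m)
8 vars − rank 2 = 6 Π groups

6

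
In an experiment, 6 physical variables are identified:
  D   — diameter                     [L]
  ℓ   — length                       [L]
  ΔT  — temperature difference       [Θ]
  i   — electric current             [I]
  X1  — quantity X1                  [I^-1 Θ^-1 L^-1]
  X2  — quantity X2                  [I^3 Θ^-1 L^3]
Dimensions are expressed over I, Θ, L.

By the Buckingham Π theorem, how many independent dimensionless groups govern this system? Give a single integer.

Dimensional matrix (I×Θ×L by D×ℓ×ΔT×i×X1×X2):
  I: [ 0  0  0  1 -1  3]
  Θ: [ 0  0  1  0 -1 -1]
  L: [ 1  1  0  0 -1  3]
Echelon form has 3 nonzero rows (pivots: D,ΔT,i)
Π count = n − r = 6 − 3 = 3

3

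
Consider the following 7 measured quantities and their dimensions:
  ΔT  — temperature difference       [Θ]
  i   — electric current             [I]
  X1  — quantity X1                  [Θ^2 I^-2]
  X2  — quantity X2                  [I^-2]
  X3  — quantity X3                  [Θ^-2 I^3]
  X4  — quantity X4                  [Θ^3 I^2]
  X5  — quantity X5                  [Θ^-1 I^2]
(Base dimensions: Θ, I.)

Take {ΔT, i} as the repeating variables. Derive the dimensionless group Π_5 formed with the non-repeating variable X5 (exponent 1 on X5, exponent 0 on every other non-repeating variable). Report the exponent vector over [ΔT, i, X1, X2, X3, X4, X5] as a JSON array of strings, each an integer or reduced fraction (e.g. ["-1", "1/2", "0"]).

["1", "-2", "0", "0", "0", "0", "1"]

Exponent matrix [Θ,I] × [ΔT,i,X1,X2,X3,X4,X5]:
  Θ: [ 1  0  2  0 -2  3 -1]
  I: [ 0  1 -2 -2  3  2  2]
RREF → pivots at {ΔT,i} ⇒ r = 2
Pivot set = {ΔT,i}, free = {X1,X2,X3,X4,X5}
RREF:
  r0: [   1    0    2    0   -2    3   -1]
  r1: [   0    1   -2   -2    3    2    2]
Fix exponent of X5 at 1, X1 at 0, X2 at 0, X3 at 0, X4 at 0; solve each RREF row for its pivot's exponent:
  r0: exp(ΔT) + (-1)·1 = 0 ⇒ exp(ΔT) = 1
  r1: exp(i) + (2)·1 = 0 ⇒ exp(i) = -2
Π_5 = ΔT · i^-2 · X5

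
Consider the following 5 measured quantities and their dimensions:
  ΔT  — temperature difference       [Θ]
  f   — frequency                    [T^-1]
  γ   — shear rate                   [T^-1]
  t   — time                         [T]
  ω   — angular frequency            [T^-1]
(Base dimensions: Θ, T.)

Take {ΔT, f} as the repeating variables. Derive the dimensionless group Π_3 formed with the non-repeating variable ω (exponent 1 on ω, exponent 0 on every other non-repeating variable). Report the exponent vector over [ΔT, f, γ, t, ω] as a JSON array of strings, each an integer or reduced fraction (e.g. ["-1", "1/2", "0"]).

["0", "-1", "0", "0", "1"]

Dimensional matrix (Θ×T by ΔT×f×γ×t×ω):
  Θ: [ 1  0  0  0  0]
  T: [ 0 -1 -1  1 -1]
Echelon form has 2 nonzero rows (pivots: ΔT,f)
Repeat: ΔT,f; free: γ,t,ω
RREF:
  r0: [   1    0    0    0    0]
  r1: [   0    1    1   -1    1]
Fix exponent of ω at 1, γ at 0, t at 0; solve each RREF row for its pivot's exponent:
  r0: exp(ΔT) + (0)·1 = 0 ⇒ exp(ΔT) = 0
  r1: exp(f) + (1)·1 = 0 ⇒ exp(f) = -1
Π_3 = f^-1 · ω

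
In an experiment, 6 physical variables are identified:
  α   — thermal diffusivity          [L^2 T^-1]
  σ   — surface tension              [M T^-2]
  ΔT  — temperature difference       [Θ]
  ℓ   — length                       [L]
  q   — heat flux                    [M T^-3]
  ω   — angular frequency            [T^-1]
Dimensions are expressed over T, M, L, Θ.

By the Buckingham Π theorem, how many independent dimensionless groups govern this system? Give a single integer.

Write exponents as rows T,M,L,Θ / cols α,σ,ΔT,ℓ,q,ω:
  T: [-1 -2  0  0 -3 -1]
  M: [ 0  1  0  0  1  0]
  L: [ 2  0  0  1  0  0]
  Θ: [ 0  0  1  0  0  0]
RREF → pivots at {α,σ,ΔT,ℓ} ⇒ r = 4
6 vars − rank 4 = 2 Π groups

2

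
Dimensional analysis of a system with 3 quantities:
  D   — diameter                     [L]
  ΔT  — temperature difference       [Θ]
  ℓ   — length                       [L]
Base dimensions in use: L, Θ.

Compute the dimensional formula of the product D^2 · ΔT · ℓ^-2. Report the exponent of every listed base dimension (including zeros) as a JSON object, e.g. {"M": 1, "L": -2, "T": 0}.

{"L": 0, "Θ": 1}

Write exponents as rows L,Θ / cols D,ΔT,ℓ:
  L: [ 1  0  1]
  Θ: [ 0  1  0]
  [L]: (2)·1+(1)·0+(-2)·1 = 0
  [Θ]: (2)·0+(1)·1+(-2)·0 = 1
⇒ Θ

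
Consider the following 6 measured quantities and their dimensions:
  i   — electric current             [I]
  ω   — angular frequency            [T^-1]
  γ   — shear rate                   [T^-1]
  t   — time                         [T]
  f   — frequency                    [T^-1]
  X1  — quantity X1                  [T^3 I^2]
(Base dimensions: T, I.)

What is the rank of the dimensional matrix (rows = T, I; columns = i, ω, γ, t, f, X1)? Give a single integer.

Write exponents as rows T,I / cols i,ω,γ,t,f,X1:
  T: [ 0 -1 -1  1 -1  3]
  I: [ 1  0  0  0  0  2]
RREF → pivots at {i,ω} ⇒ r = 2

2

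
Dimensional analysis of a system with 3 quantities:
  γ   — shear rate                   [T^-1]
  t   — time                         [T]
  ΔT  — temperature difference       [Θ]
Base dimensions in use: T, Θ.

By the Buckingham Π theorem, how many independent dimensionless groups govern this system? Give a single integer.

Exponent matrix [T,Θ] × [γ,t,ΔT]:
  T: [-1  1  0]
  Θ: [ 0  0  1]
Echelon form has 2 nonzero rows (pivots: γ,ΔT)
Π count = n − r = 3 − 2 = 1

1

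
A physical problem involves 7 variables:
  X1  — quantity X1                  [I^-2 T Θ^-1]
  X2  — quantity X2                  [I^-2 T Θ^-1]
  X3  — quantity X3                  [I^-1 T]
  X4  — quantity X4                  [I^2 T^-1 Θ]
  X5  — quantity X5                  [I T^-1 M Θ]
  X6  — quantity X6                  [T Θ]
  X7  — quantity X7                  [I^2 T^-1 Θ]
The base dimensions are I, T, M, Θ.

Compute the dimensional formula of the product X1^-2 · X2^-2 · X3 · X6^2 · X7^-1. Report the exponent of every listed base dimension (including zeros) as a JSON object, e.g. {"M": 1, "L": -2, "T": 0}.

Exponent matrix [I,T,M,Θ] × [X1,X2,X3,X4,X5,X6,X7]:
  I: [-2 -2 -1  2  1  0  2]
  T: [ 1  1  1 -1 -1  1 -1]
  M: [ 0  0  0  0  1  0  0]
  Θ: [-1 -1  0  1  1  1  1]
  [I]: (-2)·-2+(-2)·-2+(1)·-1+(2)·0+(-1)·2 = 5
  [T]: (-2)·1+(-2)·1+(1)·1+(2)·1+(-1)·-1 = 0
  [M]: (-2)·0+(-2)·0+(1)·0+(2)·0+(-1)·0 = 0
  [Θ]: (-2)·-1+(-2)·-1+(1)·0+(2)·1+(-1)·1 = 5
⇒ I^5 Θ^5

{"I": 5, "T": 0, "M": 0, "Θ": 5}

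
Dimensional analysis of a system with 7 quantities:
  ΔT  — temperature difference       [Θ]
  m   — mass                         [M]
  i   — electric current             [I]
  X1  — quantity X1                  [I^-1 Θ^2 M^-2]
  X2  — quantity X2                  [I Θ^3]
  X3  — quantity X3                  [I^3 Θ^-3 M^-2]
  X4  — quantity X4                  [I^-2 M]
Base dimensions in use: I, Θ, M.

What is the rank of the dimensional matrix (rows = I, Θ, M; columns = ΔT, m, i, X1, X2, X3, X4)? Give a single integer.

3

Exponent matrix [I,Θ,M] × [ΔT,m,i,X1,X2,X3,X4]:
  I: [ 0  0  1 -1  1  3 -2]
  Θ: [ 1  0  0  2  3 -3  0]
  M: [ 0  1  0 -2  0 -2  1]
Echelon form has 3 nonzero rows (pivots: ΔT,m,i)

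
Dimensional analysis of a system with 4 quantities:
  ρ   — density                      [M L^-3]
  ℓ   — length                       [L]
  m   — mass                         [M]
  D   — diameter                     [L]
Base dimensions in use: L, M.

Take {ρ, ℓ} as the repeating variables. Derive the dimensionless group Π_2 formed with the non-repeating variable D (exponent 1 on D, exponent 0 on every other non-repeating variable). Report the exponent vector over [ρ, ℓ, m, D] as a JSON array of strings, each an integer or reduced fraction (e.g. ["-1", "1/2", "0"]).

Exponent matrix [L,M] × [ρ,ℓ,m,D]:
  L: [-3  1  0  1]
  M: [ 1  0  1  0]
RREF → pivots at {ρ,ℓ} ⇒ r = 2
Repeat: ρ,ℓ; free: m,D
RREF:
  r0: [   1    0    1    0]
  r1: [   0    1    3    1]
Fix exponent of D at 1, m at 0; solve each RREF row for its pivot's exponent:
  r0: exp(ρ) + (0)·1 = 0 ⇒ exp(ρ) = 0
  r1: exp(ℓ) + (1)·1 = 0 ⇒ exp(ℓ) = -1
Π_2 = ℓ^-1 · D

["0", "-1", "0", "1"]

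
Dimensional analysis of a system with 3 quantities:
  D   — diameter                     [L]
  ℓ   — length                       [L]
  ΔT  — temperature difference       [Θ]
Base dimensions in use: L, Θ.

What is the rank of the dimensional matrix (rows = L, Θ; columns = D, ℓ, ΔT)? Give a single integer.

2

Exponent matrix [L,Θ] × [D,ℓ,ΔT]:
  L: [ 1  1  0]
  Θ: [ 0  0  1]
RREF → pivots at {D,ΔT} ⇒ r = 2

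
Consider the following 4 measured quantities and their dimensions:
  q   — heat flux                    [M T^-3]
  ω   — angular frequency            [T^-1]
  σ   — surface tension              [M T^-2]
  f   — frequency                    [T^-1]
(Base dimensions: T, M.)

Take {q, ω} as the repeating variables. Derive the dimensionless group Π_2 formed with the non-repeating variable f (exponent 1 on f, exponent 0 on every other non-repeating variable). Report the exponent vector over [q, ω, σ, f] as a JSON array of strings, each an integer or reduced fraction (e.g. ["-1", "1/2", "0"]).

["0", "-1", "0", "1"]

Exponent matrix [T,M] × [q,ω,σ,f]:
  T: [-3 -1 -2 -1]
  M: [ 1  0  1  0]
RREF → pivots at {q,ω} ⇒ r = 2
Repeat: q,ω; free: σ,f
RREF:
  r0: [   1    0    1    0]
  r1: [   0    1   -1    1]
Fix exponent of f at 1, σ at 0; solve each RREF row for its pivot's exponent:
  r0: exp(q) + (0)·1 = 0 ⇒ exp(q) = 0
  r1: exp(ω) + (1)·1 = 0 ⇒ exp(ω) = -1
Π_2 = ω^-1 · f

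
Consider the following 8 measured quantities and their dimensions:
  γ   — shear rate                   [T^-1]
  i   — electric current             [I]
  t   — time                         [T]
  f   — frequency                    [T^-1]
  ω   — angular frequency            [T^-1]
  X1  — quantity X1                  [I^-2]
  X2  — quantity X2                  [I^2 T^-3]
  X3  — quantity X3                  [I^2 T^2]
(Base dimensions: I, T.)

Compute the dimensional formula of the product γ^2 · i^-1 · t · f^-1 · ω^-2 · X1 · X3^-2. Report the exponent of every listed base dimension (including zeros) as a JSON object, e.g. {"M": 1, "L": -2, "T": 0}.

Write exponents as rows I,T / cols γ,i,t,f,ω,X1,X2,X3:
  I: [ 0  1  0  0  0 -2  2  2]
  T: [-1  0  1 -1 -1  0 -3  2]
  [I]: (2)·0+(-1)·1+(1)·0+(-1)·0+(-2)·0+(1)·-2+(-2)·2 = -7
  [T]: (2)·-1+(-1)·0+(1)·1+(-1)·-1+(-2)·-1+(1)·0+(-2)·2 = -2
⇒ I^-7 T^-2

{"I": -7, "T": -2}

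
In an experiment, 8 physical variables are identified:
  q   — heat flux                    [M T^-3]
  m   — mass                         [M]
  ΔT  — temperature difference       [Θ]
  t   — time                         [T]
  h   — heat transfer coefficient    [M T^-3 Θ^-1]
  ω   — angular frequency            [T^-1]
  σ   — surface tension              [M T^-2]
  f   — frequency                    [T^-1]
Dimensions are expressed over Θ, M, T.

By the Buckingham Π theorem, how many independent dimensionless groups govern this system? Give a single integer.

Write exponents as rows Θ,M,T / cols q,m,ΔT,t,h,ω,σ,f:
  Θ: [ 0  0  1  0 -1  0  0  0]
  M: [ 1  1  0  0  1  0  1  0]
  T: [-3  0  0  1 -3 -1 -2 -1]
Row reduction gives pivot columns q,m,ΔT; rank = 3
8 vars − rank 3 = 5 Π groups

5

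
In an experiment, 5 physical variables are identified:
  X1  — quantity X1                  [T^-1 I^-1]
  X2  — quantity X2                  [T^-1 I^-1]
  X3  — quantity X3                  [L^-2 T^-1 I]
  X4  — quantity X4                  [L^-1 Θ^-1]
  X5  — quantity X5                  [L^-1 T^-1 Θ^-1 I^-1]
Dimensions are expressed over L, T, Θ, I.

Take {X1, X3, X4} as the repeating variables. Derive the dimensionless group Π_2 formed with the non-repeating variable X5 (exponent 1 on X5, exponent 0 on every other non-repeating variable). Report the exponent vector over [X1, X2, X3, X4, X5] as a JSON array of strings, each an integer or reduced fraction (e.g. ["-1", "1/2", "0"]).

Exponent matrix [L,T,Θ,I] × [X1,X2,X3,X4,X5]:
  L: [ 0  0 -2 -1 -1]
  T: [-1 -1 -1  0 -1]
  Θ: [ 0  0  0 -1 -1]
  I: [-1 -1  1  0 -1]
Echelon form has 3 nonzero rows (pivots: X1,X3,X4)
Pivot set = {X1,X3,X4}, free = {X2,X5}
RREF:
  r0: [   1    1    0    0    1]
  r1: [   0    0    1    0    0]
  r2: [   0    0    0    1    1]
  r3: [   0    0    0    0    0]
Fix exponent of X5 at 1, X2 at 0; solve each RREF row for its pivot's exponent:
  r0: exp(X1) + (1)·1 = 0 ⇒ exp(X1) = -1
  r1: exp(X3) + (0)·1 = 0 ⇒ exp(X3) = 0
  r2: exp(X4) + (1)·1 = 0 ⇒ exp(X4) = -1
Π_2 = X1^-1 · X4^-1 · X5

["-1", "0", "0", "-1", "1"]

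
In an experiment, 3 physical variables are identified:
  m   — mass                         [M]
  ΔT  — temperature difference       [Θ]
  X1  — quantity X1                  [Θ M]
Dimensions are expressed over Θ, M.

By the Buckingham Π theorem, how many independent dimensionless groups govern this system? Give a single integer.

1

Exponent matrix [Θ,M] × [m,ΔT,X1]:
  Θ: [ 0  1  1]
  M: [ 1  0  1]
Echelon form has 2 nonzero rows (pivots: m,ΔT)
3 vars − rank 2 = 1 Π group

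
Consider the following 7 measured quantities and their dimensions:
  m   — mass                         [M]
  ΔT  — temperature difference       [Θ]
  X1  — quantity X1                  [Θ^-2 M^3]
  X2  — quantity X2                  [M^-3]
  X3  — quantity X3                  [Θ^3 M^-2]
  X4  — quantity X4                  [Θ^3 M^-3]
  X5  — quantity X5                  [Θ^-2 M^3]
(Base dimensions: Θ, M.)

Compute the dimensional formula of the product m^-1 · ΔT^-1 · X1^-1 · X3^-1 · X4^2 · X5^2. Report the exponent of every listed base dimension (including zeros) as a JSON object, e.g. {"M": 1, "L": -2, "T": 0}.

{"Θ": 0, "M": -2}

Dimensional matrix (Θ×M by m×ΔT×X1×X2×X3×X4×X5):
  Θ: [ 0  1 -2  0  3  3 -2]
  M: [ 1  0  3 -3 -2 -3  3]
  [Θ]: (-1)·0+(-1)·1+(-1)·-2+(-1)·3+(2)·3+(2)·-2 = 0
  [M]: (-1)·1+(-1)·0+(-1)·3+(-1)·-2+(2)·-3+(2)·3 = -2
⇒ M^-2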